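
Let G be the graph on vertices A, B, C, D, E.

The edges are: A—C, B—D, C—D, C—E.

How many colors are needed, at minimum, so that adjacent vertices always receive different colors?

2

B and D are adjacent, so at least 2 colors are needed.
2 colors suffice: color red → {B, C}; color blue → {A, D, E}. Each edge has distinct colors on its endpoints.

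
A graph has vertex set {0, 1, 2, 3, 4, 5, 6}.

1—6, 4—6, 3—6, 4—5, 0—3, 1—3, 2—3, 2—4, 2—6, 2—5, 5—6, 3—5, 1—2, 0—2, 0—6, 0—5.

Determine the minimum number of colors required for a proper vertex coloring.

5

0, 2, 3, 5, 6 are pairwise adjacent (a clique of size 5), so at least 5 colors are needed.
5 colors suffice: color red → {2}; color blue → {6}; color green → {1, 5}; color yellow → {3, 4}; color purple → {0}. Every edge joins two different colors.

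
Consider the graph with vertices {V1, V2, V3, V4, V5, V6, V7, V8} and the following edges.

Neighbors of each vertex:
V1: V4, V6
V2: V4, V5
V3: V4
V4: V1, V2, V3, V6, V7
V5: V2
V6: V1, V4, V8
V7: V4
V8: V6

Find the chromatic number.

3

V1, V4, V6 form a triangle, so at least 3 colors are needed.
3 colors suffice: V1=green, V2=blue, V3=blue, V4=red, V5=red, V6=blue, V7=blue, V8=red. Each edge has distinct colors on its endpoints.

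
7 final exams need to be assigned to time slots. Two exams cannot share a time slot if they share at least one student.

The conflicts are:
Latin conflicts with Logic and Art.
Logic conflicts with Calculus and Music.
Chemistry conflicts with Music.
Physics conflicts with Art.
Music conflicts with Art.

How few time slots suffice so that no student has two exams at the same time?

2

Chemistry and Music conflict, so at least 2 time slots are needed.
Using 2 time slots: Latin=1, Logic=2, Chemistry=2, Calculus=1, Physics=1, Music=1, Art=2. No two conflicting exams share a time slot.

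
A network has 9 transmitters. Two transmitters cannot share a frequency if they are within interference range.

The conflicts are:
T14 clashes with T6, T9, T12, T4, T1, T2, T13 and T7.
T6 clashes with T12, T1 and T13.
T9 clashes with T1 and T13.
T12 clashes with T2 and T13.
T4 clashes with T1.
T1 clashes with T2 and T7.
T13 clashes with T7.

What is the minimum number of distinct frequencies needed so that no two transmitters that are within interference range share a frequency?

4

T14, T6, T12, T13 are mutually in conflict, so at least 4 frequencies are needed.
4 frequencies suffice: frequency 1 → {T14}; frequency 2 → {T1, T13}; frequency 3 → {T9, T12, T4, T7}; frequency 4 → {T6, T2}. No two conflicting transmitters share a frequency.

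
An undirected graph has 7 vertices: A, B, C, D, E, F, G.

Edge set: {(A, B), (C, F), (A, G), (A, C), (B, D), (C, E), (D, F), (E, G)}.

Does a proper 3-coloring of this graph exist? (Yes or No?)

Yes

The chromatic number is 3. The cycle A-B-D-F-C-A has odd length 5, so it cannot be 2-colored; at least 3 colors are needed.
3 colors suffice: color 1 → {A, D, E}; color 2 → {B, C, G}; color 3 → {F}.
That is already a proper 3-coloring.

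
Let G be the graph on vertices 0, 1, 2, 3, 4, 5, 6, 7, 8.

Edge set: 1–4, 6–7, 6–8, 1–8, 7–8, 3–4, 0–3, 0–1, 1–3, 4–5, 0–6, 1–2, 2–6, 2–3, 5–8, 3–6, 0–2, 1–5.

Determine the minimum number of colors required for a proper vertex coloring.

4

0, 2, 3, 6 are pairwise adjacent (a clique of size 4), so at least 4 colors are needed.
4 colors suffice: color a → {1, 6}; color b → {3, 8}; color c → {0, 5, 7}; color d → {2, 4}. No two adjacent vertices share a color.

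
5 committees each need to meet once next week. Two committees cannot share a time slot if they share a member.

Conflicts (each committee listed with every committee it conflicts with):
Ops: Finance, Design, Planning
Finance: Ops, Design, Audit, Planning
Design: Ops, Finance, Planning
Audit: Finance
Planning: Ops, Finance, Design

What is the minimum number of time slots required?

4

Ops, Finance, Design, Planning pairwise conflict, so at least 4 time slots are needed.
4 time slots suffice: time slot 1 → {Finance}; time slot 2 → {Ops, Audit}; time slot 3 → {Design}; time slot 4 → {Planning}. Every pair that conflicts lands in different time slots.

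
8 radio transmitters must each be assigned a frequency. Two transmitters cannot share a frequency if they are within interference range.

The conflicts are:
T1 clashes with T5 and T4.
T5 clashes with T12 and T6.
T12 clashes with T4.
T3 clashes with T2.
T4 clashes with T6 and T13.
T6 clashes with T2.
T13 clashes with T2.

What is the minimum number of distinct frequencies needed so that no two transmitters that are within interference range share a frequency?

2

T12 and T4 conflict, so at least 2 frequencies are needed.
Using 2 frequencies: T1=2, T5=1, T12=2, T3=2, T4=1, T6=2, T13=2, T2=1. Every pair that conflicts lands in different frequencies.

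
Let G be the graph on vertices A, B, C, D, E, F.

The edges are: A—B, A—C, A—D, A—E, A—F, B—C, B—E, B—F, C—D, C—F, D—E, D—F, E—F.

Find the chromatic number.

A, D, E, F are pairwise adjacent (a clique of size 4), so at least 4 colors are needed.
4 colors suffice: A=red, B=green, C=yellow, D=green, E=yellow, F=blue. No two adjacent vertices share a color.

4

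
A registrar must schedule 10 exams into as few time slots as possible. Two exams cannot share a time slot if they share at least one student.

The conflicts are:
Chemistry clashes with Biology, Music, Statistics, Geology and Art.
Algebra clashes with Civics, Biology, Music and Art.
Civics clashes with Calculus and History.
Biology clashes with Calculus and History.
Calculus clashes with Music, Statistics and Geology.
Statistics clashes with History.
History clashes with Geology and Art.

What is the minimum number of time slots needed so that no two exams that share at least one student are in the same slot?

2

Algebra and Civics conflict, so at least 2 time slots are needed.
Using 2 time slots: Chemistry=1, Algebra=1, Civics=2, Biology=2, Calculus=1, Music=2, Statistics=2, History=1, Geology=2, Art=2. Every pair that conflicts lands in different time slots.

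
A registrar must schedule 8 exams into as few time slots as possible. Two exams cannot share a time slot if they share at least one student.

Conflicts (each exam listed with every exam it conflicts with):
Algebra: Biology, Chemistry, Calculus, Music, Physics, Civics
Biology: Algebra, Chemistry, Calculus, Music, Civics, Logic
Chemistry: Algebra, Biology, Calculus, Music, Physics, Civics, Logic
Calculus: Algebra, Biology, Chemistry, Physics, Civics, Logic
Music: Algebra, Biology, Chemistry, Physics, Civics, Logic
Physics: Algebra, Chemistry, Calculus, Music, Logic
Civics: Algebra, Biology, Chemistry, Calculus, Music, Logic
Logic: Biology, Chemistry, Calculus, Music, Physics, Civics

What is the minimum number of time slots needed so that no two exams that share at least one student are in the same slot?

Algebra, Biology, Chemistry, Calculus, Civics are mutually in conflict, so at least 5 time slots are needed.
5 time slots suffice: time slot 1 → {Chemistry}; time slot 2 → {Calculus, Music}; time slot 3 → {Biology, Physics}; time slot 4 → {Civics}; time slot 5 → {Algebra, Logic}. Each listed conflict is separated.

5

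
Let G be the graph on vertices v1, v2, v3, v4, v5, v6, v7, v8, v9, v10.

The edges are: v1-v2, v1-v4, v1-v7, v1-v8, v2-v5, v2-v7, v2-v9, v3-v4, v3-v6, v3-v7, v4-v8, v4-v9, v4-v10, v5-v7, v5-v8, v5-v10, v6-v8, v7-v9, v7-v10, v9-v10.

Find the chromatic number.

v1, v4, v8 are pairwise adjacent, so at least 3 colors are needed.
3 colors suffice: color 1 → {v4, v6, v7}; color 2 → {v2, v3, v8, v10}; color 3 → {v1, v5, v9}. Every edge joins two different colors.

3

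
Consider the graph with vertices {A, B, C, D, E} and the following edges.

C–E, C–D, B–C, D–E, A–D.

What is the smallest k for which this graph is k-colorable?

3

C, D, E form a triangle, so at least 3 colors are needed.
3 colors suffice: A=blue, B=red, C=blue, D=red, E=green. Each edge has distinct colors on its endpoints.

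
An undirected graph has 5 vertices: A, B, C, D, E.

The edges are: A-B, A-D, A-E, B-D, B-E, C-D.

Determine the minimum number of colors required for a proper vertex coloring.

A, B, E are pairwise adjacent, so at least 3 colors are needed.
3 colors suffice: A=red, B=blue, C=red, D=green, E=green. No two adjacent vertices share a color.

3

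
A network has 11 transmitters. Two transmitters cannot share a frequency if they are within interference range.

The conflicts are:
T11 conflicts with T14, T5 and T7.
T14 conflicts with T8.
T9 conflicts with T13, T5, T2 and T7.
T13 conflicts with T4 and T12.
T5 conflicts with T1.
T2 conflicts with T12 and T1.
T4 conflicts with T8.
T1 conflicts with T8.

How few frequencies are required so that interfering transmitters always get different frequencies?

3

The cycle T14-T11-T5-T1-T8-T14 has odd length 5, so it cannot be 2-colored; at least 3 frequencies are needed.
3 frequencies suffice: T11=1, T14=2, T9=1, T13=2, T5=2, T2=2, T4=3, T12=1, T7=2, T1=3, T8=1. Every pair that conflicts lands in different frequencies.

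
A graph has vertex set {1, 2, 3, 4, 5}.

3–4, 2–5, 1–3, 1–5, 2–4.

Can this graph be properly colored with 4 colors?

The chromatic number is 3. The cycle 3-4-2-5-1-3 has odd length 5, so it cannot be 2-colored; at least 3 colors are needed.
3 colors suffice: 1=red, 2=red, 3=green, 4=blue, 5=blue.
Since 4 ≥ 3, a proper 4-coloring certainly exists.

Yes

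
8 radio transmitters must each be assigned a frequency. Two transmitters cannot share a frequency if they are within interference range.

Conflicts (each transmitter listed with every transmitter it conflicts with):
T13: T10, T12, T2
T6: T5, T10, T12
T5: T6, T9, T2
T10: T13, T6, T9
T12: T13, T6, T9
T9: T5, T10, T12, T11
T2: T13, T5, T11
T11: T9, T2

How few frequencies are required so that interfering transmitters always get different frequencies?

3

The cycle T5-T6-T10-T13-T2-T5 has odd length 5, so it cannot be 2-colored; at least 3 frequencies are needed.
3 frequencies suffice: frequency 1 → {T13, T6, T9}; frequency 2 → {T5, T10, T12, T11}; frequency 3 → {T2}. No two conflicting transmitters share a frequency.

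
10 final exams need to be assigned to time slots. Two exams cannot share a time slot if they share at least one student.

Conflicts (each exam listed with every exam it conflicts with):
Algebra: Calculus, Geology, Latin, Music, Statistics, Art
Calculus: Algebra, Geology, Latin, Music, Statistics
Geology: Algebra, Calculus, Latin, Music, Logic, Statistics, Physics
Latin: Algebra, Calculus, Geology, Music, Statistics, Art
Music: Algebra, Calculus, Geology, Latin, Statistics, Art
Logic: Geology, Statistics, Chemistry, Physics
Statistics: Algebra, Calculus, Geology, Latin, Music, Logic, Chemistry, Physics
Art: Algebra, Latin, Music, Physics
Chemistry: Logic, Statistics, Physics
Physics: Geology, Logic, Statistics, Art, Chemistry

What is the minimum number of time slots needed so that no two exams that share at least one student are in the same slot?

6

Algebra, Calculus, Geology, Latin, Music, Statistics all conflict with each other, so at least 6 time slots are needed.
6 time slots suffice: Algebra=4, Calculus=6, Geology=2, Latin=5, Music=3, Logic=4, Statistics=1, Art=1, Chemistry=2, Physics=3. No two conflicting exams share a time slot.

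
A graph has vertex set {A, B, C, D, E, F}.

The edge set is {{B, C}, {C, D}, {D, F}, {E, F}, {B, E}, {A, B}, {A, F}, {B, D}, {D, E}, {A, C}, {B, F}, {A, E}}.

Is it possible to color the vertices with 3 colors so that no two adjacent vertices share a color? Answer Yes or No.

No

A, B, E, F are pairwise adjacent (a clique of size 4), so at least 4 colors are needed.
So 3 colors are not enough.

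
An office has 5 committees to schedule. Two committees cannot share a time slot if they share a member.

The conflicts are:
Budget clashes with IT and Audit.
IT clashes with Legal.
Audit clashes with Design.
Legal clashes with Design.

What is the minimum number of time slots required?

The cycle Audit-Budget-IT-Legal-Design-Audit has odd length 5, so it cannot be 2-colored; at least 3 time slots are needed.
3 time slots suffice: time slot 1 → {IT, Design}; time slot 2 → {Audit, Legal}; time slot 3 → {Budget}. No two conflicting committees share a time slot.

3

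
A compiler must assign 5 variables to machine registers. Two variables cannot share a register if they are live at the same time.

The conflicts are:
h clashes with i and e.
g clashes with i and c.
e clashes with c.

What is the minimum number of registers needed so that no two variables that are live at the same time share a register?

The cycle c-e-h-i-g-c has odd length 5, so it cannot be 2-colored; at least 3 registers are needed.
Using 3 registers: h=1, g=2, i=3, e=2, c=1. Every pair that conflicts lands in different registers.

3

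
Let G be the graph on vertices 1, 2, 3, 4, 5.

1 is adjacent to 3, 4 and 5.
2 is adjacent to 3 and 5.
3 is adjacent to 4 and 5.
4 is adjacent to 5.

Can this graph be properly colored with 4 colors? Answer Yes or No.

Yes

The chromatic number is 4. 1, 3, 4, 5 form a clique, so at least 4 colors are needed.
One proper 4-coloring: 1=d, 2=c, 3=b, 4=c, 5=a.
That is already a proper 4-coloring.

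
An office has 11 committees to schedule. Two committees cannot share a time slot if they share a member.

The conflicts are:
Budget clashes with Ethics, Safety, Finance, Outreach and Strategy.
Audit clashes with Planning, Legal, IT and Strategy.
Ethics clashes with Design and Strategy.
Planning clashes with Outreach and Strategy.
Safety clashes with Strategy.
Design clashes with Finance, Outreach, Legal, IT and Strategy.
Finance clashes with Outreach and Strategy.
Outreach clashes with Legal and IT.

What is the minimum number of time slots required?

Budget, Safety, Strategy all conflict with each other, so at least 3 time slots are needed.
3 time slots suffice: time slot 1 → {Outreach, Strategy}; time slot 2 → {Budget, Audit, Design}; time slot 3 → {Ethics, Planning, Safety, Finance, Legal, IT}. No two conflicting committees share a time slot.

3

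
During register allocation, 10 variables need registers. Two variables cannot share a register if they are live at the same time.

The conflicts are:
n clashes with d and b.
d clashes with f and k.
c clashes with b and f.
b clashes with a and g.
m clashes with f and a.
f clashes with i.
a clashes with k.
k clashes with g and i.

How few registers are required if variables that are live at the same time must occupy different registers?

3

The cycle n-b-g-k-d-n has odd length 5, so it cannot be 2-colored; at least 3 registers are needed.
Using 3 registers: n=3, d=2, c=2, b=1, m=3, f=1, a=2, k=1, g=2, i=2. No two conflicting variables share a register.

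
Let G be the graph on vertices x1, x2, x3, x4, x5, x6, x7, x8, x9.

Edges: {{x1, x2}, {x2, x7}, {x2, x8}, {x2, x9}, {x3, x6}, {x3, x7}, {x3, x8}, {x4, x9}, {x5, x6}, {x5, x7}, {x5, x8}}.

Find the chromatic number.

2

x3 and x7 are adjacent, so at least 2 colors are needed.
2 colors suffice: color 1 → {x2, x3, x4, x5}; color 2 → {x1, x6, x7, x8, x9}. No two adjacent vertices share a color.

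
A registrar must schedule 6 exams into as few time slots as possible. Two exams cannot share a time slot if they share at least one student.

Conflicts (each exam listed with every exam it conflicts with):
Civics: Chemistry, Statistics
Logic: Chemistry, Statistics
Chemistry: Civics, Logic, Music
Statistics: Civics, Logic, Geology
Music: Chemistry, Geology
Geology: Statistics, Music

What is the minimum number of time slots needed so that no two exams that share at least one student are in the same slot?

The cycle Chemistry-Logic-Statistics-Geology-Music-Chemistry has odd length 5, so it cannot be 2-colored; at least 3 time slots are needed.
3 time slots suffice: time slot 1 → {Chemistry, Statistics}; time slot 2 → {Civics, Logic, Music}; time slot 3 → {Geology}. Every pair that conflicts lands in different time slots.

3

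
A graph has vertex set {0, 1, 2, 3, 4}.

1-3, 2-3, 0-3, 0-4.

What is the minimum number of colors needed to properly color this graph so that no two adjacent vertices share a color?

1 and 3 are adjacent, so at least 2 colors are needed.
A valid assignment using 2 colors: 0=blue, 1=blue, 2=blue, 3=red, 4=red. Each edge has distinct colors on its endpoints.

2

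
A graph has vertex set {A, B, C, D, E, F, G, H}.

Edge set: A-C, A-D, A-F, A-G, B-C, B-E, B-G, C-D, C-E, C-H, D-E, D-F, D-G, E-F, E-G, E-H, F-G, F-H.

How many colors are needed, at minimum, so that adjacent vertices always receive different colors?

A, D, F, G form a clique, so at least 4 colors are needed.
One proper 4-coloring: A=red, B=green, C=blue, D=green, E=red, F=blue, G=yellow, H=green. Each edge has distinct colors on its endpoints.

4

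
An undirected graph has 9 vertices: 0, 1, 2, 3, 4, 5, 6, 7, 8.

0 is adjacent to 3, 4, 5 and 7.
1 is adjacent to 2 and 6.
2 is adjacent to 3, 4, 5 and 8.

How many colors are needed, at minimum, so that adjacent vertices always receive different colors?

2 and 5 are adjacent, so at least 2 colors are needed.
2 colors suffice: color a → {0, 2, 6}; color b → {1, 3, 4, 5, 7, 8}. Every edge joins two different colors.

2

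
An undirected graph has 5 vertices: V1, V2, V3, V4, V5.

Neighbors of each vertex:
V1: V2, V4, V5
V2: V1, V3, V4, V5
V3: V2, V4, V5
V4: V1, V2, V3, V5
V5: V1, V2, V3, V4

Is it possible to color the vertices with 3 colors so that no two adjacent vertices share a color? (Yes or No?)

V2, V3, V4, V5 are mutually adjacent (a clique of size 4), so at least 4 colors are needed.
So 3 colors are not enough.

No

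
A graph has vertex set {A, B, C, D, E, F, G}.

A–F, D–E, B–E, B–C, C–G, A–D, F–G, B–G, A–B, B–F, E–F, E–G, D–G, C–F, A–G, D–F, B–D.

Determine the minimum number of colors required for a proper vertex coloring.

A, B, D, F, G are pairwise adjacent (a clique of size 5), so at least 5 colors are needed.
5 colors suffice: color 1 → {F}; color 2 → {B}; color 3 → {G}; color 4 → {C, D}; color 5 → {A, E}. Each edge has distinct colors on its endpoints.

5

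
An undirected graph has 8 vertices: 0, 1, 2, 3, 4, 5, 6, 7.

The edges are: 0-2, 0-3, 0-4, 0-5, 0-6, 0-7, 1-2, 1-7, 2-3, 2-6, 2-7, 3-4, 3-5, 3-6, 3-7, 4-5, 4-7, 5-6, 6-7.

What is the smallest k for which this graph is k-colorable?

5

0, 2, 3, 6, 7 are mutually adjacent (a clique of size 5), so at least 5 colors are needed.
5 colors suffice: color red → {5, 7}; color blue → {0, 1}; color green → {3}; color yellow → {4, 6}; color purple → {2}. No two adjacent vertices share a color.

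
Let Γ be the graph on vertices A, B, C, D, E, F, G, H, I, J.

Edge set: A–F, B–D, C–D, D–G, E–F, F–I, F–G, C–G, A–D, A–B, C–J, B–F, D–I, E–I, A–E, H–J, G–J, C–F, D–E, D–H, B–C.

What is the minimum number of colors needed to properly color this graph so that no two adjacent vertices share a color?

3

A, E, F are pairwise adjacent, so at least 3 colors are needed.
3 colors suffice: color 1 → {D, F, J}; color 2 → {A, C, H, I}; color 3 → {B, E, G}. Every edge joins two different colors.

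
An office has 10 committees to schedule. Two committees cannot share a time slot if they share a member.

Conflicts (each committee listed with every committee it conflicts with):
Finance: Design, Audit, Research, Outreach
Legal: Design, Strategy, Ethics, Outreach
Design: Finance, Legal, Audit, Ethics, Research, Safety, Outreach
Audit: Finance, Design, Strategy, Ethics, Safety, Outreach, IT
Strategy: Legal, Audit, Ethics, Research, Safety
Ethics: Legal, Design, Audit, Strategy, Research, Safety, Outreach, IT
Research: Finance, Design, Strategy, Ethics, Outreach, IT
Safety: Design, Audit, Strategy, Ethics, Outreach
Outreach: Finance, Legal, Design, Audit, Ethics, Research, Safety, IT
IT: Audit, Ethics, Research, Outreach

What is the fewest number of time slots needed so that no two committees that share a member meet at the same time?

5

Design, Audit, Ethics, Safety, Outreach pairwise conflict, so at least 5 time slots are needed.
5 time slots suffice: Finance=2, Legal=4, Design=3, Audit=4, Strategy=1, Ethics=2, Research=4, Safety=5, Outreach=1, IT=3. No two conflicting committees share a time slot.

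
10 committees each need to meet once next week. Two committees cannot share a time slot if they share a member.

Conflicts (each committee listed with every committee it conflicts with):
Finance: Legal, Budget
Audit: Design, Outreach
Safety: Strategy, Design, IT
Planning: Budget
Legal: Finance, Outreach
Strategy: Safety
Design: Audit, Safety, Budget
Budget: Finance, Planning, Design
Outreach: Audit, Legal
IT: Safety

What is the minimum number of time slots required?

2

Safety and Design conflict, so at least 2 time slots are needed.
2 time slots suffice: Finance=2, Audit=1, Safety=1, Planning=2, Legal=1, Strategy=2, Design=2, Budget=1, Outreach=2, IT=2. No two conflicting committees share a time slot.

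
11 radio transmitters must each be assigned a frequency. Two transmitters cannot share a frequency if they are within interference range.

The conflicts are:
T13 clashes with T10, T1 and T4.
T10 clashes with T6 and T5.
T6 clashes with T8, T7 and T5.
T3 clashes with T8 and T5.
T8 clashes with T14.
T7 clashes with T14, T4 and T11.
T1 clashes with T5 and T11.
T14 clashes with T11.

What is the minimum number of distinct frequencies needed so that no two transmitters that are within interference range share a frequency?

3

T7, T14, T11 are mutually in conflict, so at least 3 frequencies are needed.
3 frequencies suffice: T13=1, T10=3, T6=2, T3=2, T8=1, T7=1, T1=2, T5=1, T14=2, T4=2, T11=3. Each listed conflict is separated.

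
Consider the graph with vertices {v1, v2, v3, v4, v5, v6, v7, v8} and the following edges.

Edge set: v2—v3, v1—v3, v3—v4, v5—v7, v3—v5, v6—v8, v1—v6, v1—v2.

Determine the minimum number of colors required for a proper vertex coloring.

v1, v2, v3 are pairwise adjacent, so at least 3 colors are needed.
A valid assignment using 3 colors: v1=B, v2=G, v3=R, v4=B, v5=B, v6=R, v7=R, v8=B. Every edge joins two different colors.

3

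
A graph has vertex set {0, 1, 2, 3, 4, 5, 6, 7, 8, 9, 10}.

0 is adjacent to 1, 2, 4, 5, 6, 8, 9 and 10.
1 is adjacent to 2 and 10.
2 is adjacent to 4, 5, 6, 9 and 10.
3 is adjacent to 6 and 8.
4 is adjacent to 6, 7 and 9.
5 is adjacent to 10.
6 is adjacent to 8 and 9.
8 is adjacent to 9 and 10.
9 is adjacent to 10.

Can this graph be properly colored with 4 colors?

No

0, 2, 4, 6, 9 are pairwise adjacent (a clique of size 5), so at least 5 colors are needed.
So 4 colors are not enough.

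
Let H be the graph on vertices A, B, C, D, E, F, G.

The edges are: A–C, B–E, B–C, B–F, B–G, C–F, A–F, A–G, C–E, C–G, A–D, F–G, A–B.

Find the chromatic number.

5

A, B, C, F, G are pairwise adjacent (a clique of size 5), so at least 5 colors are needed.
5 colors suffice: color 1 → {A, E}; color 2 → {B, D}; color 3 → {C}; color 4 → {F}; color 5 → {G}. No two adjacent vertices share a color.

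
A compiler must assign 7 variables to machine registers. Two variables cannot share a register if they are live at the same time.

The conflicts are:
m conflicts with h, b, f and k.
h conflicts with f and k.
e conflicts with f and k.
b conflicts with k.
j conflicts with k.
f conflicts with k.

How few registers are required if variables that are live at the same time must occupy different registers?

m, h, f, k all conflict with each other, so at least 4 registers are needed.
A valid assignment using 4 registers: m=3, h=4, e=3, b=2, j=2, f=2, k=1. Every pair that conflicts lands in different registers.

4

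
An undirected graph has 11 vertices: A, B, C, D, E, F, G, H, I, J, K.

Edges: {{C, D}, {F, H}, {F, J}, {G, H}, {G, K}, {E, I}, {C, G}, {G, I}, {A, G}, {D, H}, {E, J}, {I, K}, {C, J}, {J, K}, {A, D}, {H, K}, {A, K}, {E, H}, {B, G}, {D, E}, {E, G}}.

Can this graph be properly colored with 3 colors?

Yes

The chromatic number is 3. G, I, K are pairwise adjacent, so at least 3 colors are needed.
3 colors suffice: color 1 → {D, G, J}; color 2 → {B, C, E, F, K}; color 3 → {A, H, I}.
That is already a proper 3-coloring.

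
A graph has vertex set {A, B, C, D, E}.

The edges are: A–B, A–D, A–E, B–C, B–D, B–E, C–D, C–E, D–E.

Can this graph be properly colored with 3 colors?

A, B, D, E are mutually adjacent (a clique of size 4), so at least 4 colors are needed.
So 3 colors are not enough.

No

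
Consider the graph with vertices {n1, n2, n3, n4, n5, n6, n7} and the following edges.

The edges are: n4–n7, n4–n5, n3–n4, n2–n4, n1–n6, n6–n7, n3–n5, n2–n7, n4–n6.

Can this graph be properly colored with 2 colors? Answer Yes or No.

n2, n4, n7 form a triangle, so at least 3 colors are needed.
So 2 colors are not enough.

No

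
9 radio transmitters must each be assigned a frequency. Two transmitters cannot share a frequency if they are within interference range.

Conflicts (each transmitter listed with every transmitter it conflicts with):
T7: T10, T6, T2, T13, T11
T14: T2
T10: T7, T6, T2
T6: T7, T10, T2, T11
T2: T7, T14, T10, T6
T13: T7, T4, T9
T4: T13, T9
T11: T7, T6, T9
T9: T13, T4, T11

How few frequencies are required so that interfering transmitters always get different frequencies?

4

T7, T10, T6, T2 pairwise conflict, so at least 4 frequencies are needed.
4 frequencies suffice: frequency 1 → {T7, T14, T9}; frequency 2 → {T6, T13}; frequency 3 → {T2, T4, T11}; frequency 4 → {T10}. Each listed conflict is separated.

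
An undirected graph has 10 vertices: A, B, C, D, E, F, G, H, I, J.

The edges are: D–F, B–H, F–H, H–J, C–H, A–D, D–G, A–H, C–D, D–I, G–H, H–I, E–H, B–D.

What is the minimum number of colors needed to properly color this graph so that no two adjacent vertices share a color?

2

E and H are adjacent, so at least 2 colors are needed.
2 colors suffice: color 1 → {D, H}; color 2 → {A, B, C, E, F, G, I, J}. Each edge has distinct colors on its endpoints.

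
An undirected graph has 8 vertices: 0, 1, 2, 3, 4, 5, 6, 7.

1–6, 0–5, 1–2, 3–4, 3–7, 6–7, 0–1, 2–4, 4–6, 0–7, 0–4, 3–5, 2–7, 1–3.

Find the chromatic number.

2

4 and 6 are adjacent, so at least 2 colors are needed.
2 colors suffice: color a → {0, 2, 3, 6}; color b → {1, 4, 5, 7}. Every edge joins two different colors.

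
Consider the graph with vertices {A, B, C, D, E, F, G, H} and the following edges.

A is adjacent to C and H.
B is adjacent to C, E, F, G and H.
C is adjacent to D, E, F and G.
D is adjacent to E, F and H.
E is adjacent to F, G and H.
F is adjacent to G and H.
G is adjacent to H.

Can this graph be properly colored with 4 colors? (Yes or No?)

B, E, F, G, H are mutually adjacent (a clique of size 5), so at least 5 colors are needed.
So 4 colors are not enough.

No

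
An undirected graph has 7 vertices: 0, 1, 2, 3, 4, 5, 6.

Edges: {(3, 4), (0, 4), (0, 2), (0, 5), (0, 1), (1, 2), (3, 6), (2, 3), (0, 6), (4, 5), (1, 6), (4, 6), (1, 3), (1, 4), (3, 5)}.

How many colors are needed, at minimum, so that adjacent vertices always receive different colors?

1, 3, 4, 6 are pairwise adjacent (a clique of size 4), so at least 4 colors are needed.
4 colors suffice: color a → {2, 4}; color b → {0, 3}; color c → {1, 5}; color d → {6}. No two adjacent vertices share a color.

4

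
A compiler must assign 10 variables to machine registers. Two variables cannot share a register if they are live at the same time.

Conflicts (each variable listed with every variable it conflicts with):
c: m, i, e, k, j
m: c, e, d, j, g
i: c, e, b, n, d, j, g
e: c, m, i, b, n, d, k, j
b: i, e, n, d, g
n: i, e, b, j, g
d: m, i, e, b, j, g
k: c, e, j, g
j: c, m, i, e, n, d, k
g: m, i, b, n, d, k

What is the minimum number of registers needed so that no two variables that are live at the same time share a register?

i, b, n, g pairwise conflict, so at least 4 registers are needed.
4 registers suffice: register 1 → {e, g}; register 2 → {m, i, k}; register 3 → {b, j}; register 4 → {c, n, d}. Each listed conflict is separated.

4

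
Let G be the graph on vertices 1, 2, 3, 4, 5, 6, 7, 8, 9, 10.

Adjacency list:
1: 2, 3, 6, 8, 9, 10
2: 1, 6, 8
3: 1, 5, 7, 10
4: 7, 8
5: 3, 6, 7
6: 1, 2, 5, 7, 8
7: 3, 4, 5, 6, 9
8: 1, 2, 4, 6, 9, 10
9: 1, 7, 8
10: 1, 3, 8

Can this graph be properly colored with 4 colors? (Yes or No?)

The chromatic number is 4. 1, 2, 6, 8 are mutually adjacent (a clique of size 4), so at least 4 colors are needed.
A valid assignment using 4 colors: 1=blue, 2=yellow, 3=green, 4=blue, 5=blue, 6=green, 7=red, 8=red, 9=green, 10=yellow.
That is already a proper 4-coloring.

Yes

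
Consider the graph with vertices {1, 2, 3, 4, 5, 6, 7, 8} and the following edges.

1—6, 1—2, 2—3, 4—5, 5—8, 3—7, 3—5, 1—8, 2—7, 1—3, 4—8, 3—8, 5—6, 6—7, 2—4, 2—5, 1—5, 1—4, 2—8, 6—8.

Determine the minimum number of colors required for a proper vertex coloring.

1, 2, 4, 5, 8 are mutually adjacent (a clique of size 5), so at least 5 colors are needed.
5 colors suffice: 1=blue, 2=green, 3=purple, 4=purple, 5=yellow, 6=green, 7=red, 8=red. Each edge has distinct colors on its endpoints.

5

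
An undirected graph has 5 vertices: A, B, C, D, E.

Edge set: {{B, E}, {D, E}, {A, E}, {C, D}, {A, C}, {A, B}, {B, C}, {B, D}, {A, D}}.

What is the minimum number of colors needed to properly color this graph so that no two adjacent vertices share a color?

4

A, B, C, D form a clique, so at least 4 colors are needed.
4 colors suffice: color 1 → {B}; color 2 → {D}; color 3 → {A}; color 4 → {C, E}. No two adjacent vertices share a color.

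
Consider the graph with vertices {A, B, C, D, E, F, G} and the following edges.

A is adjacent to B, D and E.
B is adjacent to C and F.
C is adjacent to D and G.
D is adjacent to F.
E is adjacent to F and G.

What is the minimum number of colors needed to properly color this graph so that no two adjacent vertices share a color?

The cycle A-B-C-G-E-A has odd length 5, so it cannot be 2-colored; at least 3 colors are needed.
A valid assignment using 3 colors: A=3, B=2, C=1, D=2, E=1, F=3, G=2. No two adjacent vertices share a color.

3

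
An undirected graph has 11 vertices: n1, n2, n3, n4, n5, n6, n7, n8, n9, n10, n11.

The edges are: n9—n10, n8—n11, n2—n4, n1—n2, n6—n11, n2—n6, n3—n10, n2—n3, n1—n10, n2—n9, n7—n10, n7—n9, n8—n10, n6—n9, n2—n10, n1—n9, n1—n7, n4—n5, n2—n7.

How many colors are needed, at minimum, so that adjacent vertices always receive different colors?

n1, n2, n7, n9, n10 form a clique, so at least 5 colors are needed.
5 colors suffice: n1=5, n2=1, n3=3, n4=2, n5=1, n6=2, n7=4, n8=1, n9=3, n10=2, n11=3. Every edge joins two different colors.

5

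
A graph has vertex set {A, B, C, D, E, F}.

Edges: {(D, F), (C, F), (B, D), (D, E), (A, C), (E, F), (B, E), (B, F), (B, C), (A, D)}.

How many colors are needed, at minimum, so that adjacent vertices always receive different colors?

4

B, D, E, F form a clique, so at least 4 colors are needed.
4 colors suffice: A=1, B=3, C=2, D=2, E=4, F=1. Each edge has distinct colors on its endpoints.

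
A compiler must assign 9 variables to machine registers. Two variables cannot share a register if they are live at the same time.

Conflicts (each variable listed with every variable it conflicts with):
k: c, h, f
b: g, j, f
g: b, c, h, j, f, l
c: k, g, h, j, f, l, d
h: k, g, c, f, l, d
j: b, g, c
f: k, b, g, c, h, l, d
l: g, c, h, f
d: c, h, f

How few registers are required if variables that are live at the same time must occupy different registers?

g, c, h, f, l are mutually in conflict, so at least 5 registers are needed.
Using 5 registers: k=3, b=2, g=3, c=2, h=4, j=1, f=1, l=5, d=3. No two conflicting variables share a register.

5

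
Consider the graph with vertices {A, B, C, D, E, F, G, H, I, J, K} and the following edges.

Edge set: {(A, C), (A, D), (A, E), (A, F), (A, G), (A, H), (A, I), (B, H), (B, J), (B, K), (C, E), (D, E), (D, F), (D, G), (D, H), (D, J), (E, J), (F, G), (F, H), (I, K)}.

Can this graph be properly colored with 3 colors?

A, D, F, H form a clique, so at least 4 colors are needed.
So 3 colors are not enough.

No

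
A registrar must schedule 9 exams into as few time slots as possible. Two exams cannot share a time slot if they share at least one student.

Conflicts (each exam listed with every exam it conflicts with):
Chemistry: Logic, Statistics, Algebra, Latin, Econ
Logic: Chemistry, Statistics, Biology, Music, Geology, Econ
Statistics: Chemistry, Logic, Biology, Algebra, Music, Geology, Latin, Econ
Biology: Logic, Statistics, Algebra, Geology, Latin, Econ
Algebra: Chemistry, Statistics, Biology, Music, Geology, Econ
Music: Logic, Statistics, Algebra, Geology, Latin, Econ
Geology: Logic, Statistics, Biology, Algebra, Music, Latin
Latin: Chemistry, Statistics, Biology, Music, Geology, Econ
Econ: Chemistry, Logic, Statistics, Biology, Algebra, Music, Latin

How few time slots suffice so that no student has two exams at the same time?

4

Logic, Statistics, Music, Geology are mutually in conflict, so at least 4 time slots are needed.
4 time slots suffice: time slot 1 → {Statistics}; time slot 2 → {Geology, Econ}; time slot 3 → {Chemistry, Biology, Music}; time slot 4 → {Logic, Algebra, Latin}. Each listed conflict is separated.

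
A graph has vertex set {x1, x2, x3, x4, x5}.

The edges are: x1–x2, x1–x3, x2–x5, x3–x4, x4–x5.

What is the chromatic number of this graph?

The cycle x1-x2-x5-x4-x3-x1 has odd length 5, so it cannot be 2-colored; at least 3 colors are needed.
A valid assignment using 3 colors: x1=3, x2=2, x3=1, x4=2, x5=1. No two adjacent vertices share a color.

3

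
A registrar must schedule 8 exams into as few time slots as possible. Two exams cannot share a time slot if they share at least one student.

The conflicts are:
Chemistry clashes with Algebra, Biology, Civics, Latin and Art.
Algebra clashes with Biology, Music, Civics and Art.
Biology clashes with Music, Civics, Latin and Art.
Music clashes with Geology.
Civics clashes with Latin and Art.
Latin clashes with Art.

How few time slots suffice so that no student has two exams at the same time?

Chemistry, Biology, Civics, Latin, Art pairwise conflict, so at least 5 time slots are needed.
5 time slots suffice: time slot 1 → {Biology, Geology}; time slot 2 → {Chemistry, Music}; time slot 3 → {Art}; time slot 4 → {Civics}; time slot 5 → {Algebra, Latin}. No two conflicting exams share a time slot.

5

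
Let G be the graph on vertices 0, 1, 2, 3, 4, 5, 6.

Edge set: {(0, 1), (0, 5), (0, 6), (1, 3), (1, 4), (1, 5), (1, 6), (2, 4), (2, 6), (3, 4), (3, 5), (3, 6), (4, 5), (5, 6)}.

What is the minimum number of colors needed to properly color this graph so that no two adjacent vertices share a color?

1, 3, 5, 6 form a clique, so at least 4 colors are needed.
4 colors suffice: color a → {1, 2}; color b → {5}; color c → {4, 6}; color d → {0, 3}. Each edge has distinct colors on its endpoints.

4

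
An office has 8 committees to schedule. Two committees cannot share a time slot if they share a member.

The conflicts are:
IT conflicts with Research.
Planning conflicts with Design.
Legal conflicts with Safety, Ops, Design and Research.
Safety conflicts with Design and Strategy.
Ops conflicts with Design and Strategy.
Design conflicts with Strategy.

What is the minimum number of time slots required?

3

Legal, Ops, Design pairwise conflict, so at least 3 time slots are needed.
3 time slots suffice: time slot 1 → {Design, Research}; time slot 2 → {IT, Planning, Legal, Strategy}; time slot 3 → {Safety, Ops}. Each listed conflict is separated.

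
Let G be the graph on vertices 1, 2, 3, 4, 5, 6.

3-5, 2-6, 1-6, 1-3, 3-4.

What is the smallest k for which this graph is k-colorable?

3 and 5 are adjacent, so at least 2 colors are needed.
2 colors suffice: color a → {3, 6}; color b → {1, 2, 4, 5}. Each edge has distinct colors on its endpoints.

2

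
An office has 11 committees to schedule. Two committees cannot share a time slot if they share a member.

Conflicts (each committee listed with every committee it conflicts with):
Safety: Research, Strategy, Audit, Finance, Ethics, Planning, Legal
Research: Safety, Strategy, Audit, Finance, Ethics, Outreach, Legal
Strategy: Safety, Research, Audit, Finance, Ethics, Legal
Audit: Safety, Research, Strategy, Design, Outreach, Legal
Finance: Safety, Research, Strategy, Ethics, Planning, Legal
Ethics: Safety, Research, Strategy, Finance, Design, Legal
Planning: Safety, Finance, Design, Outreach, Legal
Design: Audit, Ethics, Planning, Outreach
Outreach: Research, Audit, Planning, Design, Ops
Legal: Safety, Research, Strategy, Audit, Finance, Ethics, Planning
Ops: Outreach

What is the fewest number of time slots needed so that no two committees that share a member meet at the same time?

Safety, Research, Strategy, Finance, Ethics, Legal all conflict with each other, so at least 6 time slots are needed.
A valid assignment using 6 time slots: Safety=3, Research=2, Strategy=4, Audit=5, Finance=5, Ethics=6, Planning=2, Design=3, Outreach=1, Legal=1, Ops=2. Every pair that conflicts lands in different time slots.

6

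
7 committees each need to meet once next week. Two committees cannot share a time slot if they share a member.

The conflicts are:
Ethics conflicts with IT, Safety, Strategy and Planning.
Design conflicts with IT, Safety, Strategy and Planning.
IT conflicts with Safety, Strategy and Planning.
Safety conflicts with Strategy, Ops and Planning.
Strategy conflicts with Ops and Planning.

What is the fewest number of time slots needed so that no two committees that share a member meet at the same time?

5

Ethics, IT, Safety, Strategy, Planning all conflict with each other, so at least 5 time slots are needed.
5 time slots suffice: time slot 1 → {Strategy}; time slot 2 → {Safety}; time slot 3 → {IT, Ops}; time slot 4 → {Planning}; time slot 5 → {Ethics, Design}. No two conflicting committees share a time slot.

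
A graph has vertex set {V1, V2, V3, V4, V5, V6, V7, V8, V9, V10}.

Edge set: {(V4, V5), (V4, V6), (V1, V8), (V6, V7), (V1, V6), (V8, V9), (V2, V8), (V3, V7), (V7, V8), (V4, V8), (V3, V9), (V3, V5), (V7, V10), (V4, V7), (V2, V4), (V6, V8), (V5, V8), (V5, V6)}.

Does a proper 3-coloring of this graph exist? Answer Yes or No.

No

V4, V6, V7, V8 are pairwise adjacent (a clique of size 4), so at least 4 colors are needed.
So 3 colors are not enough.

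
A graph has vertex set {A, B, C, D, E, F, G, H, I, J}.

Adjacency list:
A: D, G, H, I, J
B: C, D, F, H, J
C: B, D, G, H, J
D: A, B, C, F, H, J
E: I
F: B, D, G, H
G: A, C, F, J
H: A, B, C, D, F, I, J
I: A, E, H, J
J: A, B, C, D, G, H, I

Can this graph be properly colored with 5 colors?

The chromatic number is 5. B, C, D, H, J are pairwise adjacent (a clique of size 5), so at least 5 colors are needed.
A valid assignment using 5 colors: A=yellow, B=purple, C=yellow, D=green, E=red, F=red, G=blue, H=blue, I=green, J=red.
That is already a proper 5-coloring.

Yes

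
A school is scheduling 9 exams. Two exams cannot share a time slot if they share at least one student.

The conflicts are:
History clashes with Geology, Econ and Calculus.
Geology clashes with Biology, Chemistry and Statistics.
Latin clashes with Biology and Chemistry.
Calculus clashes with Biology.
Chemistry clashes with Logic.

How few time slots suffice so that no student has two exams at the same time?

Geology and Statistics conflict, so at least 2 time slots are needed.
A valid assignment using 2 time slots: History=2, Geology=1, Econ=1, Latin=1, Calculus=1, Biology=2, Chemistry=2, Statistics=2, Logic=1. Every pair that conflicts lands in different time slots.

2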